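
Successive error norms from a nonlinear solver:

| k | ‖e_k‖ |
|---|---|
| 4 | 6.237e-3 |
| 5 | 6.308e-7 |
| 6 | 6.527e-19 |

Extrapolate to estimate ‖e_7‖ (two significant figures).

First estimate the order: p ≈ ln(‖e_6‖/‖e_5‖) / ln(‖e_5‖/‖e_4‖) = ln(6.527e-19/6.308e-7)/ln(6.308e-7/6.237e-3) = ln(1.03472e-12)/ln(0.000101138) ≈ 3.0000.
Then ‖e_7‖ ≈ ‖e_6‖·(‖e_6‖/‖e_5‖)^p = 6.527e-19·(1.03472e-12)^3.0000 = 6.527e-19·1.10782e-36 ≈ 7.231e-55.

7.2e-55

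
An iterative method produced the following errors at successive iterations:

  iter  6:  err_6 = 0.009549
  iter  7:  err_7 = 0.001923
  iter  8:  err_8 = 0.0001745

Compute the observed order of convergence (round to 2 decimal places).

p ≈ ln(err_8/err_7) / ln(err_7/err_6)
  = ln(0.0001745/0.001923) / ln(0.001923/0.009549)
  = ln(0.0907436) / ln(0.201382)
  = -2.39972 / -1.60255 ≈ 1.49744

1.50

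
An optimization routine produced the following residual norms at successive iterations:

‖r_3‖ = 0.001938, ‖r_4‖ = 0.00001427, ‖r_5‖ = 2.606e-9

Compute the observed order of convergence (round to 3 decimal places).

p ≈ ln(‖r_5‖/‖r_4‖) / ln(‖r_4‖/‖r_3‖)
  = ln(2.606e-9/0.00001427) / ln(0.00001427/0.001938)
  = ln(0.000182621) / ln(0.00736326)
  = -8.608098 / -4.911253 ≈ 1.752729

1.753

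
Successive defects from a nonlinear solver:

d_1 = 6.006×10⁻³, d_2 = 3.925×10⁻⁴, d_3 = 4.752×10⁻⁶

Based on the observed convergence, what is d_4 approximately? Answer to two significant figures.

First estimate the order: p ≈ ln(d_3/d_2) / ln(d_2/d_1) = ln(4.752×10⁻⁶/3.925×10⁻⁴)/ln(3.925×10⁻⁴/6.006×10⁻³) = ln(0.012107)/ln(0.0653513) ≈ 1.6180.
Then d_4 ≈ d_3·(d_3/d_2)^p = 4.752×10⁻⁶·(0.012107)^1.6180 = 4.752×10⁻⁶·0.000791322 ≈ 3.76e-09.

3.8e-9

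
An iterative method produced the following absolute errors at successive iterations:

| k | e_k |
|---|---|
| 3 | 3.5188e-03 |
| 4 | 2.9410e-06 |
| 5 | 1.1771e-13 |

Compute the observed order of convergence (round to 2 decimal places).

2.40

p ≈ ln(e_5/e_4) / ln(e_4/e_3)
  = ln(1.1771e-13/2.9410e-06) / ln(2.9410e-06/3.5188e-03)
  = ln(4.00238e-08) / ln(0.000835796)
  = -17.03379 / -7.08713 ≈ 2.40348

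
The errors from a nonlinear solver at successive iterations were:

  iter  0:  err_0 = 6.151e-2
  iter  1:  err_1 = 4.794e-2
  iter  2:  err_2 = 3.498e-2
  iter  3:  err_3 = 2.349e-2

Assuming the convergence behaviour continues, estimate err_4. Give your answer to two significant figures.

First estimate the order: p ≈ ln(err_3/err_2) / ln(err_2/err_1) = ln(2.349e-2/3.498e-2)/ln(3.498e-2/4.794e-2) = ln(0.671527)/ln(0.729662) ≈ 1.2634.
Then err_4 ≈ err_3·(err_3/err_2)^p = 2.349e-2·(0.671527)^1.2634 = 2.349e-2·0.604661 ≈ 0.0142.

1.4e-2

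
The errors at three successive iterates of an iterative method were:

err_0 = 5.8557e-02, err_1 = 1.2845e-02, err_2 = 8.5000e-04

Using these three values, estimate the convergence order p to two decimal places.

p ≈ ln(err_2/err_1) / ln(err_1/err_0)
  = ln(8.5000e-04/1.2845e-02) / ln(1.2845e-02/5.8557e-02)
  = ln(0.0661736) / ln(0.219359)
  = -2.71547 / -1.51705 ≈ 1.78997

1.79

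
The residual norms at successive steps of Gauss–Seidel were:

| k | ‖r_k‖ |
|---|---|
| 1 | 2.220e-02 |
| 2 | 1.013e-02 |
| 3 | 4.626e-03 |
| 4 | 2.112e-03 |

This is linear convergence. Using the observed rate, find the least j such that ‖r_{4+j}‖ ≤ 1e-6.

Rate ρ ≈ ‖r_4‖/‖r_3‖ = 2.112e-03/4.626e-03 = 0.4565.
After j more steps, ‖r_{4+j}‖ ≈ 2.112e-03·ρ^j; need ρ^j ≤ 1e-6/2.112e-03 = 0.000473485.
j ≥ ln(0.000473485)/ln(0.4565) = -7.6554/-0.78417 = 9.762.
So 10 more iterations are needed.

10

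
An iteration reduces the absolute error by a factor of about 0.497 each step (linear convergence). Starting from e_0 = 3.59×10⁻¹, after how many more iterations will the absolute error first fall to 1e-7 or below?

22

After k steps, e_k ≈ 3.59×10⁻¹·0.497^k.
Need 0.497^k ≤ 1e-7/3.59×10⁻¹ = 2.78552e-07.
k ≥ ln(2.78552e-07)/ln(0.497) = -15.0937/-0.69917 = 21.588.
Smallest integer k = 22.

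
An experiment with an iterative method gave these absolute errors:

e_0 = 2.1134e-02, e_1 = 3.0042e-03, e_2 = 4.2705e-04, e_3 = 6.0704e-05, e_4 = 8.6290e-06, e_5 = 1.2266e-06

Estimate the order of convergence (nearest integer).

1

Consecutive ratios: e_5/e_4 = 1.2266e-06/8.6290e-06 = 0.142149, e_4/e_3 = 8.6290e-06/6.0704e-05 = 0.142149.
p ≈ ln(0.142149)/ln(0.142149) = -1.9509/-1.9509 ≈ 1.00.
So the convergence is linear (order 1).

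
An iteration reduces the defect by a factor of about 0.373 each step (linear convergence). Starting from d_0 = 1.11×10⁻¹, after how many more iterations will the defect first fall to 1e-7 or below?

After k steps, d_k ≈ 1.11×10⁻¹·0.373^k.
Need 0.373^k ≤ 1e-7/1.11×10⁻¹ = 9.00901e-07.
k ≥ ln(9.00901e-07)/ln(0.373) = -13.9199/-0.98618 = 14.115.
Smallest integer k = 15.

15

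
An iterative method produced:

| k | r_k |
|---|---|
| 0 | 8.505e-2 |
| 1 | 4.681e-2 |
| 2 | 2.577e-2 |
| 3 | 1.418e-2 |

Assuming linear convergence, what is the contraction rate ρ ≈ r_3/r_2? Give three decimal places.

0.550

ρ ≈ r_3/r_2 = 1.418e-2/2.577e-2 = 0.55025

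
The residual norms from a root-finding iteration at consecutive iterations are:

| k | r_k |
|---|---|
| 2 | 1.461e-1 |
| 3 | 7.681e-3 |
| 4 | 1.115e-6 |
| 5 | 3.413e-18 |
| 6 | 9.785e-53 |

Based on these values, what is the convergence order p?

3

Consecutive ratios: r_6/r_5 = 9.785e-53/3.413e-18 = 2.86698e-35, r_5/r_4 = 3.413e-18/1.115e-6 = 3.06099e-12.
p ≈ ln(2.86698e-35)/ln(3.06099e-12) = -79.5372/-26.5123 ≈ 3.00.
So the convergence is cubic (order 3).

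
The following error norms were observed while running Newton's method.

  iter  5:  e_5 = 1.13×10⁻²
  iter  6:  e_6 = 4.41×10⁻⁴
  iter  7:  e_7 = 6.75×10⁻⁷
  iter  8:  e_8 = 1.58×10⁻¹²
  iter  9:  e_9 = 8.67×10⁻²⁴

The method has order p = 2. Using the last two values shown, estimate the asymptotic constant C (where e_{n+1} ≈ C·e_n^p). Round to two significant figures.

3.5

C ≈ e_9 / e_8^2
  = 8.67×10⁻²⁴ / (1.58×10⁻¹²)^2
  = 8.67×10⁻²⁴ / 2.4964e-24 ≈ 3.473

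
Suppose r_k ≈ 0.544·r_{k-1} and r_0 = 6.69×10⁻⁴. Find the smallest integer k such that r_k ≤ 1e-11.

After k steps, r_k ≈ 6.69×10⁻⁴·0.544^k.
Need 0.544^k ≤ 1e-11/6.69×10⁻⁴ = 1.49477e-08.
k ≥ ln(1.49477e-08)/ln(0.544) = -18.0187/-0.60881 = 29.597.
Smallest integer k = 30.

30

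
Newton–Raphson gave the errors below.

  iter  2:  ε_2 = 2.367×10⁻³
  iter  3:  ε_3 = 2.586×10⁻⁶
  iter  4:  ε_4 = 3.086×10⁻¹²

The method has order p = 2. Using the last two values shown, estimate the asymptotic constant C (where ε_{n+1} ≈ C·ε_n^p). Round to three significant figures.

C ≈ ε_4 / ε_3^2
  = 3.086×10⁻¹² / (2.586×10⁻⁶)^2
  = 3.086×10⁻¹² / 6.6874e-12 ≈ 0.46147

0.461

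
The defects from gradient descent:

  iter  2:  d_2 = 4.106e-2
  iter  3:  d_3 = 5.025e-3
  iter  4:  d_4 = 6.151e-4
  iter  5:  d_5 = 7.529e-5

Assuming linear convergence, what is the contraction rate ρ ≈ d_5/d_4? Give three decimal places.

ρ ≈ d_5/d_4 = 7.529e-5/6.151e-4 = 0.12240

0.122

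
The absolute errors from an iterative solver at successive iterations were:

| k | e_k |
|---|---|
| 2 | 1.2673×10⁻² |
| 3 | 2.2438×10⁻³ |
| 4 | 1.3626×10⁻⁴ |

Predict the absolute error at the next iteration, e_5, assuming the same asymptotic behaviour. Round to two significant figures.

1.5e-6

First estimate the order: p ≈ ln(e_4/e_3) / ln(e_3/e_2) = ln(1.3626×10⁻⁴/2.2438×10⁻³)/ln(2.2438×10⁻³/1.2673×10⁻²) = ln(0.0607273)/ln(0.177054) ≈ 1.6181.
Then e_5 ≈ e_4·(e_4/e_3)^p = 1.3626×10⁻⁴·(0.0607273)^1.6181 = 1.3626×10⁻⁴·0.0107496 ≈ 1.465e-06.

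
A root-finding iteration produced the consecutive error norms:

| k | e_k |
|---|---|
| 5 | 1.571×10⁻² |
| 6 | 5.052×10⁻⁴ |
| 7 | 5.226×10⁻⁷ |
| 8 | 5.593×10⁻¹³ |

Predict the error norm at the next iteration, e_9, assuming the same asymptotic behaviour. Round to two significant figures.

First estimate the order: p ≈ ln(e_8/e_7) / ln(e_7/e_6) = ln(5.593×10⁻¹³/5.226×10⁻⁷)/ln(5.226×10⁻⁷/5.052×10⁻⁴) = ln(1.07023e-06)/ln(0.00103444) ≈ 2.0000.
Then e_9 ≈ e_8·(e_8/e_7)^p = 5.593×10⁻¹³·(1.07023e-06)^2.0000 = 5.593×10⁻¹³·1.14539e-12 ≈ 6.406e-25.

6.4e-25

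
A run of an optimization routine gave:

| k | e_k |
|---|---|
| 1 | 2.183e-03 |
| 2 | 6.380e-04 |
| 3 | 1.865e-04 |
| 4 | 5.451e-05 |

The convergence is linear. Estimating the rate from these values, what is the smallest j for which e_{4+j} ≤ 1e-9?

9

Rate ρ ≈ e_4/e_3 = 5.451e-05/1.865e-04 = 0.2923.
After j more steps, e_{4+j} ≈ 5.451e-05·ρ^j; need ρ^j ≤ 1e-9/5.451e-05 = 1.83453e-05.
j ≥ ln(1.83453e-05)/ln(0.2923) = -10.9061/-1.22997 = 8.867.
So 9 more iterations are needed.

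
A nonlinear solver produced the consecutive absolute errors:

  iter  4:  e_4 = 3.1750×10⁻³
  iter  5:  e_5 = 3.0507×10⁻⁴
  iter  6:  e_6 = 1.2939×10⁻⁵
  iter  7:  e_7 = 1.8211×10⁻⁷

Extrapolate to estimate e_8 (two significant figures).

5.8e-10

First estimate the order: p ≈ ln(e_7/e_6) / ln(e_6/e_5) = ln(1.8211×10⁻⁷/1.2939×10⁻⁵)/ln(1.2939×10⁻⁵/3.0507×10⁻⁴) = ln(0.0140745)/ln(0.0424132) ≈ 1.3490.
Then e_8 ≈ e_7·(e_7/e_6)^p = 1.8211×10⁻⁷·(0.0140745)^1.3490 = 1.8211×10⁻⁷·0.0031786 ≈ 5.789e-10.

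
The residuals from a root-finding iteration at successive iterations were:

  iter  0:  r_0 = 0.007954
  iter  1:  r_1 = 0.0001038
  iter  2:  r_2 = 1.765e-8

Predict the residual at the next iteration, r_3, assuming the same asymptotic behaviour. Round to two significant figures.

5.1e-16

First estimate the order: p ≈ ln(r_2/r_1) / ln(r_1/r_0) = ln(1.765e-8/0.0001038)/ln(0.0001038/0.007954) = ln(0.000170039)/ln(0.01305) ≈ 2.0004.
Then r_3 ≈ r_2·(r_2/r_1)^p = 1.765e-8·(0.000170039)^2.0004 = 1.765e-8·2.88131e-08 ≈ 5.086e-16.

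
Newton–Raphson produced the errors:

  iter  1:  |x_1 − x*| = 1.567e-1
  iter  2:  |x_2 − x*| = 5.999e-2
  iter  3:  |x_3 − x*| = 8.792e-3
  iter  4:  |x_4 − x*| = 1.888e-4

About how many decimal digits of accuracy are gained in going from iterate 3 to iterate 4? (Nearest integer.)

Digits gained ≈ log₁₀(|x_3 − x*|/|x_4 − x*|) = log₁₀(8.792e-3/1.888e-4) = log₁₀(46.5678) ≈ 1.668.

2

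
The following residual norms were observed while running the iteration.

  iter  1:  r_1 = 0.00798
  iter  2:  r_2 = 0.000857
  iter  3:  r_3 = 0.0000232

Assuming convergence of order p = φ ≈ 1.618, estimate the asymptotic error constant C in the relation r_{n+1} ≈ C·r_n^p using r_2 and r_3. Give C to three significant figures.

C ≈ r_3 / r_2^1.618
  = 0.0000232 / (0.000857)^1.618
  = 0.0000232 / 1.09034e-05 ≈ 2.1278

2.13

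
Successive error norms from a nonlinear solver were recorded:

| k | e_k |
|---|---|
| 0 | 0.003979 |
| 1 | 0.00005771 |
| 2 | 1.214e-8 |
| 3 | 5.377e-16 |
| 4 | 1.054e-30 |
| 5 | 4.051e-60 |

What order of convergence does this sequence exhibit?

Consecutive ratios: e_5/e_4 = 4.051e-60/1.054e-30 = 3.84345e-30, e_4/e_3 = 1.054e-30/5.377e-16 = 1.9602e-15.
p ≈ ln(3.84345e-30)/ln(1.9602e-15) = -67.7312/-33.8657 ≈ 2.00.
So the convergence is quadratic (order 2).

2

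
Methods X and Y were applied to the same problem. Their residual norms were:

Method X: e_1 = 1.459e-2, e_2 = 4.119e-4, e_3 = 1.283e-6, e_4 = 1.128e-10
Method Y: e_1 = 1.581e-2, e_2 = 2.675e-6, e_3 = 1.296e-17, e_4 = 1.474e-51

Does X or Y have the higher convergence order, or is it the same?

Y

Method X: p ≈ ln(1.128e-10/1.283e-6)/ln(1.283e-6/4.119e-4) ≈ 1.62.
Method Y: p ≈ ln(1.474e-51/1.296e-17)/ln(1.296e-17/2.675e-6) ≈ 3.00.
Method Y has the higher order (≈3.0 vs ≈1.6).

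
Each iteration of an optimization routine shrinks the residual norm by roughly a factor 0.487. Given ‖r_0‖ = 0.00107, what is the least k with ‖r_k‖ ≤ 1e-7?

13

After k steps, ‖r_k‖ ≈ 0.00107·0.487^k.
Need 0.487^k ≤ 1e-7/0.00107 = 9.34579e-05.
k ≥ ln(9.34579e-05)/ln(0.487) = -9.2780/-0.71949 = 12.895.
Smallest integer k = 13.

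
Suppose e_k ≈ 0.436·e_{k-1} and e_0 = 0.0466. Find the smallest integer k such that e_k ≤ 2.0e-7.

15

After k steps, e_k ≈ 0.0466·0.436^k.
Need 0.436^k ≤ 2.0e-7/0.0466 = 4.29185e-06.
k ≥ ln(4.29185e-06)/ln(0.436) = -12.3588/-0.83011 = 14.888.
Smallest integer k = 15.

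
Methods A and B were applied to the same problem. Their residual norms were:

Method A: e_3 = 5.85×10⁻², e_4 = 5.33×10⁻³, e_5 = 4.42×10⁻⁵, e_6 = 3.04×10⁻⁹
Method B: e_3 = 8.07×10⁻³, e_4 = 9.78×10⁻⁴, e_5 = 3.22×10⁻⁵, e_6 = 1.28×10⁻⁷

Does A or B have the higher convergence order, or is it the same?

A

Method A: p ≈ ln(3.04×10⁻⁹/4.42×10⁻⁵)/ln(4.42×10⁻⁵/5.33×10⁻³) ≈ 2.00.
Method B: p ≈ ln(1.28×10⁻⁷/3.22×10⁻⁵)/ln(3.22×10⁻⁵/9.78×10⁻⁴) ≈ 1.62.
Method A has the higher order (≈2.0 vs ≈1.6).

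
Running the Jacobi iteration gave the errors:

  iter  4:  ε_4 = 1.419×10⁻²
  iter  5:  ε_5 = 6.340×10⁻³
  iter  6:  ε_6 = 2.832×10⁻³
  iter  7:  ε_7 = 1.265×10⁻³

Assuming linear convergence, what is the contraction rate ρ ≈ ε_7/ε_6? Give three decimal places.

0.447

ρ ≈ ε_7/ε_6 = 1.265×10⁻³/2.832×10⁻³ = 0.44668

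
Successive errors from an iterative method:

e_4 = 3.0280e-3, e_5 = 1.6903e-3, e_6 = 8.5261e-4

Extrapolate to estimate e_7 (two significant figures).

First estimate the order: p ≈ ln(e_6/e_5) / ln(e_5/e_4) = ln(8.5261e-4/1.6903e-3)/ln(1.6903e-3/3.0280e-3) = ln(0.504413)/ln(0.558223) ≈ 1.1739.
Then e_7 ≈ e_6·(e_6/e_5)^p = 8.5261e-4·(0.504413)^1.1739 = 8.5261e-4·0.447817 ≈ 0.0003818.

3.8e-4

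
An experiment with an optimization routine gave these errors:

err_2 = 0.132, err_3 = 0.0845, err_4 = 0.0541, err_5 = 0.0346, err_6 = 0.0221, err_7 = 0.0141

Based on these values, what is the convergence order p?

1

Consecutive ratios: err_7/err_6 = 0.0141/0.0221 = 0.638009, err_6/err_5 = 0.0221/0.0346 = 0.638728.
p ≈ ln(0.638009)/ln(0.638728) = -0.4494/-0.4483 ≈ 1.00.
So the convergence is linear (order 1).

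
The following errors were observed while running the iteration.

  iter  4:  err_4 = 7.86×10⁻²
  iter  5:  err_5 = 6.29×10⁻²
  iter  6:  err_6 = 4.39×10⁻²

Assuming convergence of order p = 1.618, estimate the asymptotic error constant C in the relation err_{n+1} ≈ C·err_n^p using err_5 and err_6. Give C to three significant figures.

3.86

C ≈ err_6 / err_5^1.618
  = 4.39×10⁻² / (6.29×10⁻²)^1.618
  = 4.39×10⁻² / 0.011382 ≈ 3.857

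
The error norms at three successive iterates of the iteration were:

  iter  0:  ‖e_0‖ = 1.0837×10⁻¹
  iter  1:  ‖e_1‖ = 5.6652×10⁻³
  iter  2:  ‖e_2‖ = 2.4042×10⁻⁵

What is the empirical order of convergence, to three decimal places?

p ≈ ln(‖e_2‖/‖e_1‖) / ln(‖e_1‖/‖e_0‖)
  = ln(2.4042×10⁻⁵/5.6652×10⁻³) / ln(5.6652×10⁻³/1.0837×10⁻¹)
  = ln(0.0042438) / ln(0.0522765)
  = -5.462296 / -2.951208 ≈ 1.850868

1.851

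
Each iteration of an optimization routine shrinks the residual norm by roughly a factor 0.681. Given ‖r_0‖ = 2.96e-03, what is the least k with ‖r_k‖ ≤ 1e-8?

After k steps, ‖r_k‖ ≈ 2.96e-03·0.681^k.
Need 0.681^k ≤ 1e-8/2.96e-03 = 3.37838e-06.
k ≥ ln(3.37838e-06)/ln(0.681) = -12.5981/-0.38419 = 32.791.
Smallest integer k = 33.

33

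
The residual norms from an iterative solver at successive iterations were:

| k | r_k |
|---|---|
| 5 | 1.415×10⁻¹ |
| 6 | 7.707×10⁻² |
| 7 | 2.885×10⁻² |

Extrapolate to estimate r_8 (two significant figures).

5.9e-3

First estimate the order: p ≈ ln(r_7/r_6) / ln(r_6/r_5) = ln(2.885×10⁻²/7.707×10⁻²)/ln(7.707×10⁻²/1.415×10⁻¹) = ln(0.374335)/ln(0.544664) ≈ 1.6172.
Then r_8 ≈ r_7·(r_7/r_6)^p = 2.885×10⁻²·(0.374335)^1.6172 = 2.885×10⁻²·0.204116 ≈ 0.005889.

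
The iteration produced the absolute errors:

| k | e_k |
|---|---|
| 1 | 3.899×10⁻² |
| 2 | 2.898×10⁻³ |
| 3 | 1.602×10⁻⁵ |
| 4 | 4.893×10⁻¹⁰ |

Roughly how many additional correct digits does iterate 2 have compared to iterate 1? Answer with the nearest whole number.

Digits gained ≈ log₁₀(e_1/e_2) = log₁₀(3.899×10⁻²/2.898×10⁻³) = log₁₀(13.4541) ≈ 1.129.

1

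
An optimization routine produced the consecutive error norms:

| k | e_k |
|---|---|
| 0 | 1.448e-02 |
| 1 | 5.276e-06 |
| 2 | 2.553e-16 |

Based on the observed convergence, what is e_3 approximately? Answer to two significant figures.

2.9e-47

First estimate the order: p ≈ ln(e_2/e_1) / ln(e_1/e_0) = ln(2.553e-16/5.276e-06)/ln(5.276e-06/1.448e-02) = ln(4.83889e-11)/ln(0.000364365) ≈ 3.0000.
Then e_3 ≈ e_2·(e_2/e_1)^p = 2.553e-16·(4.83889e-11)^3.0000 = 2.553e-16·1.13302e-31 ≈ 2.893e-47.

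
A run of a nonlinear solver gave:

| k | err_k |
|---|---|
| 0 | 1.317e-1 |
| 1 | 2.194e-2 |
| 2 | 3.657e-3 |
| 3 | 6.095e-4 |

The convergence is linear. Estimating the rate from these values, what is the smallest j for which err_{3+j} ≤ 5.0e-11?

10

Rate ρ ≈ err_3/err_2 = 6.095e-4/3.657e-3 = 0.1667.
After j more steps, err_{3+j} ≈ 6.095e-4·ρ^j; need ρ^j ≤ 5.0e-11/6.095e-4 = 8.20345e-08.
j ≥ ln(8.20345e-08)/ln(0.1667) = -16.3161/-1.79156 = 9.107.
So 10 more iterations are needed.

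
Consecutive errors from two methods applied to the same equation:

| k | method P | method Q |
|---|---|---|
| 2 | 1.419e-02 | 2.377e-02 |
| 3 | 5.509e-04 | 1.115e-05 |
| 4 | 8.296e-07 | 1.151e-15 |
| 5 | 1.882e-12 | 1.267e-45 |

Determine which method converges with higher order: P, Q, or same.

Q

Method P: p ≈ ln(1.882e-12/8.296e-07)/ln(8.296e-07/5.509e-04) ≈ 2.00.
Method Q: p ≈ ln(1.267e-45/1.151e-15)/ln(1.151e-15/1.115e-05) ≈ 3.00.
Method Q has the higher order (≈3.0 vs ≈2.0).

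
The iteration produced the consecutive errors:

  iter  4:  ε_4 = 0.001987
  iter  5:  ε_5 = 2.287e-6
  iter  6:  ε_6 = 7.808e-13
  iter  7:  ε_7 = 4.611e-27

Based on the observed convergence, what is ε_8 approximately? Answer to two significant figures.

First estimate the order: p ≈ ln(ε_7/ε_6) / ln(ε_6/ε_5) = ln(4.611e-27/7.808e-13)/ln(7.808e-13/2.287e-6) = ln(5.90548e-15)/ln(3.41408e-07) ≈ 2.2003.
Then ε_8 ≈ ε_7·(ε_7/ε_6)^p = 4.611e-27·(5.90548e-15)^2.2003 = 4.611e-27·4.92598e-32 ≈ 2.271e-58.

2.3e-58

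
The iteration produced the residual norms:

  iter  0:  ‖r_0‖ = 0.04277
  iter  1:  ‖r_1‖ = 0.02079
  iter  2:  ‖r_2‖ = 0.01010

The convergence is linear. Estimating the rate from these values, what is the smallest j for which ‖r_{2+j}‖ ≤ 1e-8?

Rate ρ ≈ ‖r_2‖/‖r_1‖ = 0.01010/0.02079 = 0.4858.
After j more steps, ‖r_{2+j}‖ ≈ 0.01010·ρ^j; need ρ^j ≤ 1e-8/0.01010 = 9.90099e-07.
j ≥ ln(9.90099e-07)/ln(0.4858) = -13.8255/-0.72196 = 19.150.
So 20 more iterations are needed.

20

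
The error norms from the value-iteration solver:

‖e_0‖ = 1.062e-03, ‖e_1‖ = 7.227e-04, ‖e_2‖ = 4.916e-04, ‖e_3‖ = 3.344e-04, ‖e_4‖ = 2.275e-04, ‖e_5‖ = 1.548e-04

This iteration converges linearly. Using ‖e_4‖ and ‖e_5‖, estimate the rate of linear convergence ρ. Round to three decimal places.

0.680

ρ ≈ ‖e_5‖/‖e_4‖ = 1.548e-04/2.275e-04 = 0.68044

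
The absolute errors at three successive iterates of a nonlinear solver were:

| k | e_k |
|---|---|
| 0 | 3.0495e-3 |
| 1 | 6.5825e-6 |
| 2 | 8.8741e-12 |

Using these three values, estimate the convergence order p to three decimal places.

2.202

p ≈ ln(e_2/e_1) / ln(e_1/e_0)
  = ln(8.8741e-12/6.5825e-6) / ln(6.5825e-6/3.0495e-3)
  = ln(1.34814e-06) / ln(0.00215855)
  = -13.516785 / -6.138319 ≈ 2.202034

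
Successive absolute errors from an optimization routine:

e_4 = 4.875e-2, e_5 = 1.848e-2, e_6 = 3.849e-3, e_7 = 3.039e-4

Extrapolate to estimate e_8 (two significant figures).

5.0e-6

First estimate the order: p ≈ ln(e_7/e_6) / ln(e_6/e_5) = ln(3.039e-4/3.849e-3)/ln(3.849e-3/1.848e-2) = ln(0.0789556)/ln(0.208279) ≈ 1.6183.
Then e_8 ≈ e_7·(e_7/e_6)^p = 3.039e-4·(0.0789556)^1.6183 = 3.039e-4·0.0164299 ≈ 4.993e-06.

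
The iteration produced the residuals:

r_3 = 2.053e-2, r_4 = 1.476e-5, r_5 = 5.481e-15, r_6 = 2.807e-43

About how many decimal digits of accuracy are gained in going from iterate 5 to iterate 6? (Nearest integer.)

28

Digits gained ≈ log₁₀(r_5/r_6) = log₁₀(5.481e-15/2.807e-43) = log₁₀(1.95262e+28) ≈ 28.291.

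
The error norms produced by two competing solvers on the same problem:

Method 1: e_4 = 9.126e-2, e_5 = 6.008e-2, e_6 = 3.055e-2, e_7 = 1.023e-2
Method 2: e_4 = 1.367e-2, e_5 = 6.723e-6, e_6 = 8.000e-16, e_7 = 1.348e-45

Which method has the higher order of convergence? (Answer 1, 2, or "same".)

Method 1: p ≈ ln(1.023e-2/3.055e-2)/ln(3.055e-2/6.008e-2) ≈ 1.62.
Method 2: p ≈ ln(1.348e-45/8.000e-16)/ln(8.000e-16/6.723e-6) ≈ 3.00.
Method 2 has the higher order (≈3.0 vs ≈1.6).

2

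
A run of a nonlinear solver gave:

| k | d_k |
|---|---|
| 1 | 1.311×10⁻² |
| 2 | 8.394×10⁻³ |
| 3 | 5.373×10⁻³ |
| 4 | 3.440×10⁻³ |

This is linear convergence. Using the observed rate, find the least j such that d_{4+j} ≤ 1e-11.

Rate ρ ≈ d_4/d_3 = 3.440×10⁻³/5.373×10⁻³ = 0.6402.
After j more steps, d_{4+j} ≈ 3.440×10⁻³·ρ^j; need ρ^j ≤ 1e-11/3.440×10⁻³ = 2.90698e-09.
j ≥ ln(2.90698e-09)/ln(0.6402) = -19.6562/-0.44597 = 44.075.
So 45 more iterations are needed.

45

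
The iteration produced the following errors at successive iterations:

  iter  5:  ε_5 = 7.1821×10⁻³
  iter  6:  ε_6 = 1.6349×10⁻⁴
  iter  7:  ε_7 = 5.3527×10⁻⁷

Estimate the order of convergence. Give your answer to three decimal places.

p ≈ ln(ε_7/ε_6) / ln(ε_6/ε_5)
  = ln(5.3527×10⁻⁷/1.6349×10⁻⁴) / ln(1.6349×10⁻⁴/7.1821×10⁻³)
  = ln(0.00327402) / ln(0.0227635)
  = -5.721737 / -3.782597 ≈ 1.512648

1.513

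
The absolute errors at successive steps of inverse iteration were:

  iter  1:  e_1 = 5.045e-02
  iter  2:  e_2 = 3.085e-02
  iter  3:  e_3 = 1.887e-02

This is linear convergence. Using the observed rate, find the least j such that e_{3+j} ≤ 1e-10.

Rate ρ ≈ e_3/e_2 = 1.887e-02/3.085e-02 = 0.6117.
After j more steps, e_{3+j} ≈ 1.887e-02·ρ^j; need ρ^j ≤ 1e-10/1.887e-02 = 5.29942e-09.
j ≥ ln(5.29942e-09)/ln(0.6117) = -19.0557/-0.49151 = 38.770.
So 39 more iterations are needed.

39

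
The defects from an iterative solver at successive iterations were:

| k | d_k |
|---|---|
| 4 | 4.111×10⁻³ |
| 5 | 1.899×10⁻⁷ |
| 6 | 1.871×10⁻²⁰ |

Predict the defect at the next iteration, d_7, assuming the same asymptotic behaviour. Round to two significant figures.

First estimate the order: p ≈ ln(d_6/d_5) / ln(d_5/d_4) = ln(1.871×10⁻²⁰/1.899×10⁻⁷)/ln(1.899×10⁻⁷/4.111×10⁻³) = ln(9.85255e-14)/ln(4.61931e-05) ≈ 3.0000.
Then d_7 ≈ d_6·(d_6/d_5)^p = 1.871×10⁻²⁰·(9.85255e-14)^3.0000 = 1.871×10⁻²⁰·9.56414e-40 ≈ 1.789e-59.

1.8e-59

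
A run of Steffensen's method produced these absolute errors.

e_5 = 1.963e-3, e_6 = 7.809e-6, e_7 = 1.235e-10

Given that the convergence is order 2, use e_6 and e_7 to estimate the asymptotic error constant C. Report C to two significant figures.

2.0

C ≈ e_7 / e_6^2
  = 1.235e-10 / (7.809e-6)^2
  = 1.235e-10 / 6.09805e-11 ≈ 2.0252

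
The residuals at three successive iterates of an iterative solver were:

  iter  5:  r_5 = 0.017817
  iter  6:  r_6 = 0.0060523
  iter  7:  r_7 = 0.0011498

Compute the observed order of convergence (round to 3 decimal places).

1.538

p ≈ ln(r_7/r_6) / ln(r_6/r_5)
  = ln(0.0011498/0.0060523) / ln(0.0060523/0.017817)
  = ln(0.189977) / ln(0.339692)
  = -1.660852 / -1.079716 ≈ 1.538230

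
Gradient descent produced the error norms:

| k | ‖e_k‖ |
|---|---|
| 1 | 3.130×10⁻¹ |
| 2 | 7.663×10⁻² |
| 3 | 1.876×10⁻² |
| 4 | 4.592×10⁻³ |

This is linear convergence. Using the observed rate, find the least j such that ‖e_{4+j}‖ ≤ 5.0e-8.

9

Rate ρ ≈ ‖e_4‖/‖e_3‖ = 4.592×10⁻³/1.876×10⁻² = 0.2448.
After j more steps, ‖e_{4+j}‖ ≈ 4.592×10⁻³·ρ^j; need ρ^j ≤ 5.0e-8/4.592×10⁻³ = 1.08885e-05.
j ≥ ln(1.08885e-05)/ln(0.2448) = -11.4278/-1.40731 = 8.120.
So 9 more iterations are needed.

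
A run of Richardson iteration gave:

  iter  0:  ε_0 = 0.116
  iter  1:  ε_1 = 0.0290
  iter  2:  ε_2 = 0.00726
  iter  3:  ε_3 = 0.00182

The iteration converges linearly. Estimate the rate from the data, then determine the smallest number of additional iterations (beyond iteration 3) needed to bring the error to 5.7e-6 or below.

5

Rate ρ ≈ ε_3/ε_2 = 0.00182/0.00726 = 0.2507.
After j more steps, ε_{3+j} ≈ 0.00182·ρ^j; need ρ^j ≤ 5.7e-6/0.00182 = 0.00313187.
j ≥ ln(0.00313187)/ln(0.2507) = -5.7661/-1.38350 = 4.168.
So 5 more iterations are needed.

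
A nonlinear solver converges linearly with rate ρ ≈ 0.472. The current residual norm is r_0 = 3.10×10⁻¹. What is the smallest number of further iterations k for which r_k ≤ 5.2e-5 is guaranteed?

12

After k steps, r_k ≈ 3.10×10⁻¹·0.472^k.
Need 0.472^k ≤ 5.2e-5/3.10×10⁻¹ = 0.000167742.
k ≥ ln(0.000167742)/ln(0.472) = -8.6931/-0.75078 = 11.579.
Smallest integer k = 12.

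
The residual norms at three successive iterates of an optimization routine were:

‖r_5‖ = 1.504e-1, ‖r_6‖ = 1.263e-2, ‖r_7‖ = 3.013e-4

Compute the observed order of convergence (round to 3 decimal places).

p ≈ ln(‖r_7‖/‖r_6‖) / ln(‖r_6‖/‖r_5‖)
  = ln(3.013e-4/1.263e-2) / ln(1.263e-2/1.504e-1)
  = ln(0.0238559) / ln(0.0839761)
  = -3.735724 / -2.477223 ≈ 1.508029

1.508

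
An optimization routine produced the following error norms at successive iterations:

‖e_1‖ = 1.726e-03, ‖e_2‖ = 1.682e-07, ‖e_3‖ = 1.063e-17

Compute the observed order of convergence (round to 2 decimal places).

p ≈ ln(‖e_3‖/‖e_2‖) / ln(‖e_2‖/‖e_1‖)
  = ln(1.063e-17/1.682e-07) / ln(1.682e-07/1.726e-03)
  = ln(6.31986e-11) / ln(9.74508e-05)
  = -23.48474 / -9.23616 ≈ 2.54270

2.54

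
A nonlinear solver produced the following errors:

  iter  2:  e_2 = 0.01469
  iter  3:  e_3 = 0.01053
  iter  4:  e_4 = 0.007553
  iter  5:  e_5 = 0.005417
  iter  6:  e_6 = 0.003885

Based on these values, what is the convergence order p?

1

Consecutive ratios: e_6/e_5 = 0.003885/0.005417 = 0.717187, e_5/e_4 = 0.005417/0.007553 = 0.717198.
p ≈ ln(0.717187)/ln(0.717198) = -0.3324/-0.3324 ≈ 1.00.
So the convergence is linear (order 1).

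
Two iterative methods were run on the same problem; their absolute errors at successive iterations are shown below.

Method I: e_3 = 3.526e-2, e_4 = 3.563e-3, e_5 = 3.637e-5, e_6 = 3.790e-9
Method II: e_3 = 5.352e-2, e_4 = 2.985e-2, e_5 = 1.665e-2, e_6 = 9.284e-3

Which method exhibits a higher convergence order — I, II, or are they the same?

I

Method I: p ≈ ln(3.790e-9/3.637e-5)/ln(3.637e-5/3.563e-3) ≈ 2.00.
Method II: p ≈ ln(9.284e-3/1.665e-2)/ln(1.665e-2/2.985e-2) ≈ 1.00.
Method I has the higher order (≈2.0 vs ≈1.0).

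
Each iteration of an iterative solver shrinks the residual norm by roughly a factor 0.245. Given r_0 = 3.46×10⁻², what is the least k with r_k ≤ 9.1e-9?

After k steps, r_k ≈ 3.46×10⁻²·0.245^k.
Need 0.245^k ≤ 9.1e-9/3.46×10⁻² = 2.63006e-07.
k ≥ ln(2.63006e-07)/ln(0.245) = -15.1511/-1.40650 = 10.772.
Smallest integer k = 11.

11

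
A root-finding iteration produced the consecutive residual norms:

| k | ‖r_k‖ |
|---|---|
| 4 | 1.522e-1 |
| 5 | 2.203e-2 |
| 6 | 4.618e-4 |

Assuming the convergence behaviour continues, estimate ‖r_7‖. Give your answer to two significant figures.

2.0e-7

First estimate the order: p ≈ ln(‖r_6‖/‖r_5‖) / ln(‖r_5‖/‖r_4‖) = ln(4.618e-4/2.203e-2)/ln(2.203e-2/1.522e-1) = ln(0.0209623)/ln(0.144744) ≈ 1.9997.
Then ‖r_7‖ ≈ ‖r_6‖·(‖r_6‖/‖r_5‖)^p = 4.618e-4·(0.0209623)^1.9997 = 4.618e-4·0.000439928 ≈ 2.032e-07.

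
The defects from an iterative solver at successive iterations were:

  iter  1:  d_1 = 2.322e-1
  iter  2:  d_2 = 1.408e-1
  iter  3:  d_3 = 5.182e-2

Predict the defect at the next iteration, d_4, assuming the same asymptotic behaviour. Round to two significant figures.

First estimate the order: p ≈ ln(d_3/d_2) / ln(d_2/d_1) = ln(5.182e-2/1.408e-1)/ln(1.408e-1/2.322e-1) = ln(0.36804)/ln(0.606374) ≈ 1.9981.
Then d_4 ≈ d_3·(d_3/d_2)^p = 5.182e-2·(0.36804)^1.9981 = 5.182e-2·0.135711 ≈ 0.007033.

7.0e-3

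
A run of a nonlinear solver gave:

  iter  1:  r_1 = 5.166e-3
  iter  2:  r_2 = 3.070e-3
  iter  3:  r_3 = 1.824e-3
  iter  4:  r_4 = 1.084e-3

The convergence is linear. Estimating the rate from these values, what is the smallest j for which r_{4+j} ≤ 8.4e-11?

Rate ρ ≈ r_4/r_3 = 1.084e-3/1.824e-3 = 0.5943.
After j more steps, r_{4+j} ≈ 1.084e-3·ρ^j; need ρ^j ≤ 8.4e-11/1.084e-3 = 7.74908e-08.
j ≥ ln(7.74908e-08)/ln(0.5943) = -16.3731/-0.52037 = 31.464.
So 32 more iterations are needed.

32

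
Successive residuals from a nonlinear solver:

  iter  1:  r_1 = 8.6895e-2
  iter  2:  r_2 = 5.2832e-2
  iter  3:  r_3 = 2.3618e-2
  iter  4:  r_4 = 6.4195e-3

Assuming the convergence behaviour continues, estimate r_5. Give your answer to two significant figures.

7.8e-4

First estimate the order: p ≈ ln(r_4/r_3) / ln(r_3/r_2) = ln(6.4195e-3/2.3618e-2)/ln(2.3618e-2/5.2832e-2) = ln(0.271805)/ln(0.44704) ≈ 1.6180.
Then r_5 ≈ r_4·(r_4/r_3)^p = 6.4195e-3·(0.271805)^1.6180 = 6.4195e-3·0.121515 ≈ 0.0007801.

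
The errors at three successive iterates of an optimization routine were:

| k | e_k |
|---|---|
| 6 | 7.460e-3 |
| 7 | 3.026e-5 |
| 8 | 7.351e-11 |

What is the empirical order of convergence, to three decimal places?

2.347

p ≈ ln(e_8/e_7) / ln(e_7/e_6)
  = ln(7.351e-11/3.026e-5) / ln(3.026e-5/7.460e-3)
  = ln(2.42928e-06) / ln(0.0040563)
  = -12.927916 / -5.507484 ≈ 2.347336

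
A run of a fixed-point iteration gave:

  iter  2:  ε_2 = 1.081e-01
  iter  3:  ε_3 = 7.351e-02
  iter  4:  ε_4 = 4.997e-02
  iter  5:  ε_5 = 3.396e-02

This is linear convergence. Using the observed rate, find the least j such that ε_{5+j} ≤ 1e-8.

39

Rate ρ ≈ ε_5/ε_4 = 3.396e-02/4.997e-02 = 0.6796.
After j more steps, ε_{5+j} ≈ 3.396e-02·ρ^j; need ρ^j ≤ 1e-8/3.396e-02 = 2.94464e-07.
j ≥ ln(2.94464e-07)/ln(0.6796) = -15.0381/-0.38625 = 38.934.
So 39 more iterations are needed.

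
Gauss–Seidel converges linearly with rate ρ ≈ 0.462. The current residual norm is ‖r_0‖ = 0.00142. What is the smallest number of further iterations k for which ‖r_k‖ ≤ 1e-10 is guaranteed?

After k steps, ‖r_k‖ ≈ 0.00142·0.462^k.
Need 0.462^k ≤ 1e-10/0.00142 = 7.04225e-08.
k ≥ ln(7.04225e-08)/ln(0.462) = -16.4688/-0.77219 = 21.327.
Smallest integer k = 22.

22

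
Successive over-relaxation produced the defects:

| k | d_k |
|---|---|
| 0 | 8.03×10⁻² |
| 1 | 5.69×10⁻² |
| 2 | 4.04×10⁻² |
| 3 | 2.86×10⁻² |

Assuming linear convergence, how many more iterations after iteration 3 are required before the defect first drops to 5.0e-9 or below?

46

Rate ρ ≈ d_3/d_2 = 2.86×10⁻²/4.04×10⁻² = 0.7079.
After j more steps, d_{3+j} ≈ 2.86×10⁻²·ρ^j; need ρ^j ≤ 5.0e-9/2.86×10⁻² = 1.74825e-07.
j ≥ ln(1.74825e-07)/ln(0.7079) = -15.5595/-0.34545 = 45.041.
So 46 more iterations are needed.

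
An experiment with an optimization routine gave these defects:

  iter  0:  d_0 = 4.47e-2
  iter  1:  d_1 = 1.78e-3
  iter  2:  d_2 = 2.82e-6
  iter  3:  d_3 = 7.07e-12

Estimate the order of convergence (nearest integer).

Consecutive ratios: d_3/d_2 = 7.07e-12/2.82e-6 = 2.50709e-06, d_2/d_1 = 2.82e-6/1.78e-3 = 0.00158427.
p ≈ ln(2.50709e-06)/ln(0.00158427) = -12.8964/-6.4476 ≈ 2.00.
So the convergence is quadratic (order 2).

2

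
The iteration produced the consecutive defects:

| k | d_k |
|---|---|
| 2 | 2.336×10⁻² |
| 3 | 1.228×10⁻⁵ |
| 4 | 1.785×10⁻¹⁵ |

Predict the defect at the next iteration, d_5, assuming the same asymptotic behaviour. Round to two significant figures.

5.5e-45

First estimate the order: p ≈ ln(d_4/d_3) / ln(d_3/d_2) = ln(1.785×10⁻¹⁵/1.228×10⁻⁵)/ln(1.228×10⁻⁵/2.336×10⁻²) = ln(1.45358e-10)/ln(0.000525685) ≈ 2.9999.
Then d_5 ≈ d_4·(d_4/d_3)^p = 1.785×10⁻¹⁵·(1.45358e-10)^2.9999 = 1.785×10⁻¹⁵·3.07823e-30 ≈ 5.495e-45.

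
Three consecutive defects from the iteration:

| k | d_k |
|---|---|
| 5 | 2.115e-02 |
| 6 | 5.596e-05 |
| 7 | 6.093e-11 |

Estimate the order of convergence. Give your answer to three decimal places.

2.314

p ≈ ln(d_7/d_6) / ln(d_6/d_5)
  = ln(6.093e-11/5.596e-05) / ln(5.596e-05/2.115e-02)
  = ln(1.08881e-06) / ln(0.00264586)
  = -13.730425 / -5.934759 ≈ 2.313561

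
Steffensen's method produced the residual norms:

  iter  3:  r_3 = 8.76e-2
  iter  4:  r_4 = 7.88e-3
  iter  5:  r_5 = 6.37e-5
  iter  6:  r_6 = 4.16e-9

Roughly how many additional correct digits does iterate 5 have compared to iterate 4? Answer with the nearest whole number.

2

Digits gained ≈ log₁₀(r_4/r_5) = log₁₀(7.88e-3/6.37e-5) = log₁₀(123.705) ≈ 2.092.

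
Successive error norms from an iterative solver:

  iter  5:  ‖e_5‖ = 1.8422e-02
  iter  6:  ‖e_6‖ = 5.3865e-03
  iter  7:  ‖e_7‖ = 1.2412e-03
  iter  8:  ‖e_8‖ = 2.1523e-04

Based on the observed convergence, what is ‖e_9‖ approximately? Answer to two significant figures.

2.7e-5

First estimate the order: p ≈ ln(‖e_8‖/‖e_7‖) / ln(‖e_7‖/‖e_6‖) = ln(2.1523e-04/1.2412e-03)/ln(1.2412e-03/5.3865e-03) = ln(0.173405)/ln(0.230428) ≈ 1.1937.
Then ‖e_9‖ ≈ ‖e_8‖·(‖e_8‖/‖e_7‖)^p = 2.1523e-04·(0.173405)^1.1937 = 2.1523e-04·0.1235 ≈ 2.658e-05.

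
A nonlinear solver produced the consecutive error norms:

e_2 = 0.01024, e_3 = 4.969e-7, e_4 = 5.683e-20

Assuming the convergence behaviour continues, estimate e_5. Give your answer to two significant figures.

8.5e-59

First estimate the order: p ≈ ln(e_4/e_3) / ln(e_3/e_2) = ln(5.683e-20/4.969e-7)/ln(4.969e-7/0.01024) = ln(1.14369e-13)/ln(4.85254e-05) ≈ 2.9999.
Then e_5 ≈ e_4·(e_4/e_3)^p = 5.683e-20·(1.14369e-13)^2.9999 = 5.683e-20·1.50044e-39 ≈ 8.527e-59.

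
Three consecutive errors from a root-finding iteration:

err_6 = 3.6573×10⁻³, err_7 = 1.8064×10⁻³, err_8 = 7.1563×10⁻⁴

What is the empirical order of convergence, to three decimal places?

1.313

p ≈ ln(err_8/err_7) / ln(err_7/err_6)
  = ln(7.1563×10⁻⁴/1.8064×10⁻³) / ln(1.8064×10⁻³/3.6573×10⁻³)
  = ln(0.396164) / ln(0.493916)
  = -0.925927 / -0.705390 ≈ 1.312645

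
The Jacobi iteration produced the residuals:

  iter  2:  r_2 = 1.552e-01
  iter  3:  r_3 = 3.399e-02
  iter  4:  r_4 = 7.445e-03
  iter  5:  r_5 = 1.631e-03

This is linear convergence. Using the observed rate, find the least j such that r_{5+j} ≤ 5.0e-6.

4

Rate ρ ≈ r_5/r_4 = 1.631e-03/7.445e-03 = 0.2191.
After j more steps, r_{5+j} ≈ 1.631e-03·ρ^j; need ρ^j ≤ 5.0e-6/1.631e-03 = 0.0030656.
j ≥ ln(0.0030656)/ln(0.2191) = -5.7875/-1.51823 = 3.812.
So 4 more iterations are needed.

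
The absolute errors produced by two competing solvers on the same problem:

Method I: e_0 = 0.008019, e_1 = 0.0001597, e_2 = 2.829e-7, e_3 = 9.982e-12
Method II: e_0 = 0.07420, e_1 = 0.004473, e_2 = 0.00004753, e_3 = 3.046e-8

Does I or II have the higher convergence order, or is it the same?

Method I: p ≈ ln(9.982e-12/2.829e-7)/ln(2.829e-7/0.0001597) ≈ 1.62.
Method II: p ≈ ln(3.046e-8/0.00004753)/ln(0.00004753/0.004473) ≈ 1.62.
Both orders ≈ 1.6 — effectively the same.

same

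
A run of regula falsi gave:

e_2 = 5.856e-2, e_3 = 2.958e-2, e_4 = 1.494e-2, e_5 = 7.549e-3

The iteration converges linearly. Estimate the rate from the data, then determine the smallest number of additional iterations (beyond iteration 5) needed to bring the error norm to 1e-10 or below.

Rate ρ ≈ e_5/e_4 = 7.549e-3/1.494e-2 = 0.5053.
After j more steps, e_{5+j} ≈ 7.549e-3·ρ^j; need ρ^j ≤ 1e-10/7.549e-3 = 1.32468e-08.
j ≥ ln(1.32468e-08)/ln(0.5053) = -18.1395/-0.68260 = 26.574.
So 27 more iterations are needed.

27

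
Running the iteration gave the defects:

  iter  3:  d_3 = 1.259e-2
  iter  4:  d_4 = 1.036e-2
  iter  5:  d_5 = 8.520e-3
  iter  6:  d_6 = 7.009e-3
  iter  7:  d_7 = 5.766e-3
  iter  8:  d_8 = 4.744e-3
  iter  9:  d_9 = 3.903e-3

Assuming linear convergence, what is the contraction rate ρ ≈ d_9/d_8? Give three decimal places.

ρ ≈ d_9/d_8 = 3.903e-3/4.744e-3 = 0.82272

0.823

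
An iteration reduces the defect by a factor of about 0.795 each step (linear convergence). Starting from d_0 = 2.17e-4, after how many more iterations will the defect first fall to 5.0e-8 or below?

After k steps, d_k ≈ 2.17e-4·0.795^k.
Need 0.795^k ≤ 5.0e-8/2.17e-4 = 0.000230415.
k ≥ ln(0.000230415)/ln(0.795) = -8.3756/-0.22941 = 36.509.
Smallest integer k = 37.

37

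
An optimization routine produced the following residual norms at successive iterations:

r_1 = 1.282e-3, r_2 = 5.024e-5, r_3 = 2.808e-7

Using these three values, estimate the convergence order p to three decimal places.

p ≈ ln(r_3/r_2) / ln(r_2/r_1)
  = ln(2.808e-7/5.024e-5) / ln(5.024e-5/1.282e-3)
  = ln(0.00558917) / ln(0.0391888)
  = -5.186924 / -3.239364 ≈ 1.601217

1.601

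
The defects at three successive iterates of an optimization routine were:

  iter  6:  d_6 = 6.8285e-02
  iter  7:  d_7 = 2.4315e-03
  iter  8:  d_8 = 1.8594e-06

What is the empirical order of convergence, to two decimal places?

p ≈ ln(d_8/d_7) / ln(d_7/d_6)
  = ln(1.8594e-06/2.4315e-03) / ln(2.4315e-03/6.8285e-02)
  = ln(0.000764713) / ln(0.0356081)
  = -7.17601 / -3.33518 ≈ 2.15161

2.15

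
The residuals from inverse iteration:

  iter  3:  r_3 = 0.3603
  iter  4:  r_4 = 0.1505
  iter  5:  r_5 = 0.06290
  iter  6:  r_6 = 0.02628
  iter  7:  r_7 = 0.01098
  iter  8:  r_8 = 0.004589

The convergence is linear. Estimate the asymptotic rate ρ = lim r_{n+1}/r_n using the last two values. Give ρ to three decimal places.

0.418

ρ ≈ r_8/r_7 = 0.004589/0.01098 = 0.41794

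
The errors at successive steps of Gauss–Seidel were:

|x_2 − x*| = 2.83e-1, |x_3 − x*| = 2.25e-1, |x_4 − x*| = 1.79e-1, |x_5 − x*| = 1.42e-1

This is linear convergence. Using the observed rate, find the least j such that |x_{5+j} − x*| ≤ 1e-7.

62

Rate ρ ≈ |x_5 − x*|/|x_4 − x*| = 1.42e-1/1.79e-1 = 0.7933.
After j more steps, |x_{5+j} − x*| ≈ 1.42e-1·ρ^j; need ρ^j ≤ 1e-7/1.42e-1 = 7.04225e-07.
j ≥ ln(7.04225e-07)/ln(0.7933) = -14.1662/-0.23155 = 61.180.
So 62 more iterations are needed.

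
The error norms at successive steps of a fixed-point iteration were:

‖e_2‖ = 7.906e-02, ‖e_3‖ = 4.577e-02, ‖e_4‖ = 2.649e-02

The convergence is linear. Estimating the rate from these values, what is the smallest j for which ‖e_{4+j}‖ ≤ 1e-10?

36

Rate ρ ≈ ‖e_4‖/‖e_3‖ = 2.649e-02/4.577e-02 = 0.5788.
After j more steps, ‖e_{4+j}‖ ≈ 2.649e-02·ρ^j; need ρ^j ≤ 1e-10/2.649e-02 = 3.77501e-09.
j ≥ ln(3.77501e-09)/ln(0.5788) = -19.3949/-0.54680 = 35.470.
So 36 more iterations are needed.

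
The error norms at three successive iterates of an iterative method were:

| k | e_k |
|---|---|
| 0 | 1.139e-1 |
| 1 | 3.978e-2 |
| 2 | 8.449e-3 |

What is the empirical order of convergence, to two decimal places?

1.47

p ≈ ln(e_2/e_1) / ln(e_1/e_0)
  = ln(8.449e-3/3.978e-2) / ln(3.978e-2/1.139e-1)
  = ln(0.212393) / ln(0.349254)
  = -1.54932 / -1.05196 ≈ 1.47279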